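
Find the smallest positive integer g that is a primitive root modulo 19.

φ(19) = 19 − 1 = 18 = 2 · 3^2.
g is a primitive root iff g^(18/q) ≢ 1 (mod 19) for each prime q ∈ {2, 3}.
g = 2: 2^9 ≡ 18; 2^6 ≡ 7 — none is 1, so 2 is a primitive root.
Hence the least primitive root of 19 is 2.

2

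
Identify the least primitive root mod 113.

φ(113) = 113 − 1 = 112 = 2^4 · 7.
Test candidates g = 2, 3, … against the prime factors q ∈ {2, 7} of φ(113): g is a generator iff g^(112/q) ≢ 1 for every such q.
g = 2: 2^56 ≡ 1 — hits 1, so not a primitive root.
g = 3: 3^56 ≡ 112; 3^16 ≡ 49 — none is 1, so 3 is a primitive root.
The smallest primitive root modulo 113 is 3.

3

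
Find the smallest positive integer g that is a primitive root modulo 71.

7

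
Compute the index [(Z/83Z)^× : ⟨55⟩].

The order of 55 must divide φ(83) = 83 − 1 = 82 = 2 · 41.
Divisors of 82: 1, 2, 41, 82.
Compute 55^d (mod 83) for the divisors d until we hit 1:
55^1 ≡ 55 (mod 83)
55^2 ≡ 37 (mod 83)
55^41 ≡ 82 (mod 83)
55^82 ≡ 1 (mod 83) ✓
The order of 55 is 82, so the subgroup it generates has 82 elements.
[(Z/83Z)^× : ⟨55⟩] = 82/82 = 1.

1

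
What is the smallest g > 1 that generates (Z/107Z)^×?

2

φ(107) = 107 − 1 = 106 = 2 · 53.
g is a primitive root iff g^(106/q) ≢ 1 (mod 107) for each prime q ∈ {2, 53}.
g = 2: 2^53 ≡ 106; 2^2 ≡ 4 — none is 1, so 2 is a primitive root.
Hence the least primitive root of 107 is 2.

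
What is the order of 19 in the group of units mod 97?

32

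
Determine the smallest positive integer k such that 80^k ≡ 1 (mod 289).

272

Since 80 ∈ (Z/289Z)^×, its order divides φ(289) = φ(17^2) = 17·(17−1) = 272 = 2^4 · 17.
Divisors of 272: 1, 2, 4, 8, 16, 17, 34, 68, 136, 272.
Check 80^d mod 289 for each divisor in increasing order:
80^1 ≡ 80
80^2 ≡ 42
80^4 ≡ 30
80^8 ≡ 33
80^16 ≡ 222
80^17 ≡ 131
80^34 ≡ 110
80^68 ≡ 251
80^136 ≡ 288
80^272 ≡ 1
The smallest such exponent is 272, so the order of 80 is 272.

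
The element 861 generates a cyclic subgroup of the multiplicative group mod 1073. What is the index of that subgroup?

48

Since 861 ∈ (Z/1073Z)^×, its order divides φ(1073) = φ(29·37) = (29−1)·(37−1) = 28·36 = 1008 = 2^4 · 3^2 · 7.
Divisors of 1008: 1, 2, 3, 4, 6, 7, 8, 9, 12, 14, 16, 18, 21, 24, 28, 36, 42, 48, 56, 63, 72, 84, 112, 126, 144, 168, 252, 336, 504, 1008.
Test each divisor d:
861^1 ≡ 861
861^2 ≡ 951
861^3 ≡ 112
861^4 ≡ 935
861^6 ≡ 741
861^7 ≡ 639
861^8 ≡ 803
861^9 ≡ 371
861^12 ≡ 778
861^14 ≡ 581
861^16 ≡ 1009
861^18 ≡ 297
861^21 ≡ 1
So ord_1073(861) = 21, hence |⟨861⟩| = 21.
The index is φ(1073) / ord(861) = 1008 / 21 = 48.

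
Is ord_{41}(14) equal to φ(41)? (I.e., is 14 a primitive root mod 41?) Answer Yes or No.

φ(41) = 41 − 1 = 40 = 2^3 · 5.
14 is a primitive root mod 41 iff 14^(φ(41)/q) ≢ 1 for every prime q | φ(41), i.e. q ∈ {2, 5}.
14^20 ≡ 40 (mod 41)  [q = 2: ≢ 1 ✓]
14^8 ≡ 1 (mod 41)  [q = 5: ≡ 1 ✗]
Since 14^8 ≡ 1, the order of 14 divides 8 < 40, so 14 is not a primitive root.

No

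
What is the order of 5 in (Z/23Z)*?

22

The order of 5 must divide φ(23) = 23 − 1 = 22 = 2 · 11.
Divisors of 22: 1, 2, 11, 22.
Test each divisor d:
5^1 ≡ 5 (mod 23)
5^2 ≡ 2 (mod 23)
5^11 ≡ 22 (mod 23)
5^22 ≡ 1 (mod 23) ✓
Hence ord(5) = 22.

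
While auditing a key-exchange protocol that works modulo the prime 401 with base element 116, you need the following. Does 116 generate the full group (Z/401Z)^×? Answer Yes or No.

No

φ(401) = 401 − 1 = 400 = 2^4 · 5^2.
An element g generates (Z/401Z)^× iff g^(400/q) ≢ 1 (mod 401) for each prime q ∈ {2, 5}.
116^200 ≡ 1 (mod 401)  [q = 2: ≡ 1 ✗]
116^80 ≡ 372 (mod 401)  [q = 5: ≢ 1 ✓]
Since 116^200 ≡ 1, the order of 116 divides 200 < 400, so 116 is not a primitive root.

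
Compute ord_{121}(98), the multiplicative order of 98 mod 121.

22

Since 98 ∈ (Z/121Z)^×, its order divides φ(121) = φ(11^2) = 11·(11−1) = 110 = 2 · 5 · 11.
Divisors of 110: 1, 2, 5, 10, 11, 22, 55, 110.
Evaluate successive powers at the divisors of 110:
98^1 ≡ 98
98^2 ≡ 45
98^5 ≡ 10
98^10 ≡ 100
98^11 ≡ 120
98^22 ≡ 1
The smallest such exponent is 22, so the order of 98 is 22.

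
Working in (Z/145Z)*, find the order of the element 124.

Since 124 ∈ (Z/145Z)^×, its order divides φ(145) = φ(5·29) = (5−1)·(29−1) = 4·28 = 112 = 2^4 · 7.
Divisors of 112: 1, 2, 4, 7, 8, 14, 16, 28, 56, 112.
Evaluate successive powers at the divisors of 112:
124^1 ≡ 124 (mod 145)
124^2 ≡ 6 (mod 145)
124^4 ≡ 36 (mod 145)
124^7 ≡ 104 (mod 145)
124^8 ≡ 136 (mod 145)
124^14 ≡ 86 (mod 145)
124^16 ≡ 81 (mod 145)
124^28 ≡ 1 (mod 145) ✓
Therefore the multiplicative order of 124 modulo 145 is 28.

28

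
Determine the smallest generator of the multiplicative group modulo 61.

2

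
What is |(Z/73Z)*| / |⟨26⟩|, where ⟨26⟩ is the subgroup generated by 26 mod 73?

1

ord(26) | φ(73) = 73 − 1 = 72 = 2^3 · 3^2.
Divisors of 72: 1, 2, 3, 4, 6, 8, 9, 12, 18, 24, 36, 72.
Test each divisor d:
26^1 ≡ 26
26^2 ≡ 19
26^3 ≡ 56
26^4 ≡ 69
26^6 ≡ 70
26^8 ≡ 16
26^9 ≡ 51
26^12 ≡ 9
26^18 ≡ 46
26^24 ≡ 8
26^36 ≡ 72
26^72 ≡ 1
The order of 26 is 72, so the subgroup it generates has 72 elements.
Index = |(Z/73Z)^×| / |⟨26⟩| = 72 / 72 = 1.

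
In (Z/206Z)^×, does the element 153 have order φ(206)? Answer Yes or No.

No

φ(206) = φ(2)·φ(103) = 1·102 = 102 = 2 · 3 · 17.
Test 153^(102/q) mod 206 for each prime factor q of 102:
153^51 ≡ 1 (mod 206)  [q = 2: ≡ 1 ✗]
153^34 ≡ 159 (mod 206)  [q = 3: ≢ 1 ✓]
153^6 ≡ 13 (mod 206)  [q = 17: ≢ 1 ✓]
Since 153^51 ≡ 1, the order of 153 divides 51 < 102, so 153 is not a primitive root.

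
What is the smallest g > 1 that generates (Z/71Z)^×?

7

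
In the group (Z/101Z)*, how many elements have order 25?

20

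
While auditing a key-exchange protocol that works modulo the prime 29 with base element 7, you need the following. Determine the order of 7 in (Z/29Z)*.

Since 7 ∈ (Z/29Z)^×, its order divides φ(29) = 29 − 1 = 28 = 2^2 · 7.
Divisors of 28: 1, 2, 4, 7, 14, 28.
Check 7^d mod 29 for each divisor in increasing order:
7^1 ≡ 7
7^2 ≡ 20
7^4 ≡ 23
7^7 ≡ 1
So ord_29(7) = 7.

7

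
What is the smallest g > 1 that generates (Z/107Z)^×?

φ(107) = 107 − 1 = 106 = 2 · 53.
g is a primitive root iff g^(106/q) ≢ 1 (mod 107) for each prime q ∈ {2, 53}.
g = 2: 2^53 ≡ 106; 2^2 ≡ 4 — none is 1, so 2 is a primitive root.
So 2 is the smallest generator of (Z/107Z)^×.

2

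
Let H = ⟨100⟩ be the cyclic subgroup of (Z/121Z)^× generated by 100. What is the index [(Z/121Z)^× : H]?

By Lagrange's theorem, ord_121(100) divides φ(121) = φ(11^2) = 11·(11−1) = 110 = 2 · 5 · 11.
Divisors of 110: 1, 2, 5, 10, 11, 22, 55, 110.
Test each divisor d:
100^1 ≡ 100 (mod 121)
100^2 ≡ 78 (mod 121)
100^5 ≡ 12 (mod 121)
100^10 ≡ 23 (mod 121)
100^11 ≡ 1 (mod 121) ✓
The order of 100 is 11, so the subgroup it generates has 11 elements.
Index = |(Z/121Z)^×| / |⟨100⟩| = 110 / 11 = 10.

10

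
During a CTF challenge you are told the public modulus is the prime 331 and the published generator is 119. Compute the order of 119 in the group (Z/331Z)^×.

66

By Lagrange's theorem, ord_331(119) divides φ(331) = 331 − 1 = 330 = 2 · 3 · 5 · 11.
Divisors of 330: 1, 2, 3, 5, 6, 10, 11, 15, 22, 30, 33, 55, 66, 110, 165, 330.
Evaluate successive powers at the divisors of 330:
119^1 ≡ 119 (mod 331)
119^2 ≡ 259 (mod 331)
119^3 ≡ 38 (mod 331)
119^5 ≡ 243 (mod 331)
119^6 ≡ 120 (mod 331)
119^10 ≡ 131 (mod 331)
119^11 ≡ 32 (mod 331)
119^15 ≡ 57 (mod 331)
119^22 ≡ 31 (mod 331)
119^30 ≡ 270 (mod 331)
119^33 ≡ 330 (mod 331)
119^55 ≡ 300 (mod 331)
119^66 ≡ 1 (mod 331) ✓
Therefore the multiplicative order of 119 modulo 331 is 66.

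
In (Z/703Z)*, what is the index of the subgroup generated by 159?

ord(159) | φ(703) = φ(19·37) = (19−1)·(37−1) = 18·36 = 648 = 2^3 · 3^4.
Divisors of 648: 1, 2, 3, 4, 6, 8, 9, 12, 18, 24, 27, 36, 54, 72, 81, 108, 162, 216, 324, 648.
Compute 159^d (mod 703) for the divisors d until we hit 1:
159^1 ≡ 159 (mod 703)
159^2 ≡ 676 (mod 703)
159^3 ≡ 628 (mod 703)
159^4 ≡ 26 (mod 703)
159^6 ≡ 1 (mod 703) ✓
The order of 159 is 6, so the subgroup it generates has 6 elements.
Index = |(Z/703Z)^×| / |⟨159⟩| = 648 / 6 = 108.

108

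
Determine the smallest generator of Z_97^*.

5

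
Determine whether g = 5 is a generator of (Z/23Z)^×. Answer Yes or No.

φ(23) = 23 − 1 = 22 = 2 · 11.
An element g generates (Z/23Z)^× iff g^(22/q) ≢ 1 (mod 23) for each prime q ∈ {2, 11}.
5^11 ≡ 22 (mod 23)  [q = 2: ≢ 1 ✓]
5^2 ≡ 2 (mod 23)  [q = 11: ≢ 1 ✓]
Every test exponent gives a nontrivial residue, hence 5 generates the full group.

Yes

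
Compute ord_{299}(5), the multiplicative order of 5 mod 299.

44

By Lagrange's theorem, ord_299(5) divides φ(299) = φ(13·23) = (13−1)·(23−1) = 12·22 = 264 = 2^3 · 3 · 11.
Divisors of 264: 1, 2, 3, 4, 6, 8, 11, 12, 22, 24, 33, 44, 66, 88, 132, 264.
Check 5^d mod 299 for each divisor in increasing order:
5^1 ≡ 5
5^2 ≡ 25
5^3 ≡ 125
5^4 ≡ 27
5^6 ≡ 77
5^8 ≡ 131
5^11 ≡ 229
5^12 ≡ 248
5^22 ≡ 116
5^24 ≡ 209
5^33 ≡ 252
5^44 ≡ 1
The smallest such exponent is 44, so the order of 5 is 44.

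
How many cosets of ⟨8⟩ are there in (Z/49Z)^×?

By Lagrange's theorem, ord_49(8) divides φ(49) = φ(7^2) = 7·(7−1) = 42 = 2 · 3 · 7.
Divisors of 42: 1, 2, 3, 6, 7, 14, 21, 42.
Check 8^d mod 49 for each divisor in increasing order:
8^1 ≡ 8 (mod 49)
8^2 ≡ 15 (mod 49)
8^3 ≡ 22 (mod 49)
8^6 ≡ 43 (mod 49)
8^7 ≡ 1 (mod 49) ✓
Thus |⟨8⟩| = ord(8) = 7.
The index is φ(49) / ord(8) = 42 / 7 = 6.

6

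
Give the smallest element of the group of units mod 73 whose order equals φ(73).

5

φ(73) = 73 − 1 = 72 = 2^3 · 3^2.
Test candidates g = 2, 3, … against the prime factors q ∈ {2, 3} of φ(73): g is a generator iff g^(72/q) ≢ 1 for every such q.
g = 2: 2^36 ≡ 1 — hits 1, so not a primitive root.
g = 3: 3^36 ≡ 1 — hits 1, so not a primitive root.
g = 4: 4^36 ≡ 1 — hits 1, so not a primitive root.
g = 5: 5^36 ≡ 72; 5^24 ≡ 8 — none is 1, so 5 is a primitive root.
The smallest primitive root modulo 73 is 5.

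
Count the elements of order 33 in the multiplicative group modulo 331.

20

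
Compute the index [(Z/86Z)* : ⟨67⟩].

ord(67) | φ(86) = φ(2)·φ(43) = 1·42 = 42 = 2 · 3 · 7.
Divisors of 42: 1, 2, 3, 6, 7, 14, 21, 42.
Compute 67^d (mod 86) for the divisors d until we hit 1:
67^1 ≡ 67
67^2 ≡ 17
67^3 ≡ 21
67^6 ≡ 11
67^7 ≡ 49
67^14 ≡ 79
67^21 ≡ 1
So ord_86(67) = 21, hence |⟨67⟩| = 21.
Index = |(Z/86Z)^×| / |⟨67⟩| = 42 / 21 = 2.

2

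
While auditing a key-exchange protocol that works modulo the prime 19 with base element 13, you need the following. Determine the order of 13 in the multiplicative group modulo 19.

18

The order of 13 must divide φ(19) = 19 − 1 = 18 = 2 · 3^2.
Divisors of 18: 1, 2, 3, 6, 9, 18.
Evaluate successive powers at the divisors of 18:
13^1 ≡ 13 (mod 19)
13^2 ≡ 17 (mod 19)
13^3 ≡ 12 (mod 19)
13^6 ≡ 11 (mod 19)
13^9 ≡ 18 (mod 19)
13^18 ≡ 1 (mod 19) ✓
So ord_19(13) = 18.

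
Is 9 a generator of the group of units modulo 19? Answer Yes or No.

φ(19) = 19 − 1 = 18 = 2 · 3^2.
It suffices to check that the order of 9 is not a proper divisor of 18: compute 9^(18/q) for q ∈ {2, 3}.
9^9 ≡ 1 (mod 19)  [q = 2: ≡ 1 ✗]
9^6 ≡ 11 (mod 19)  [q = 3: ≢ 1 ✓]
The check at q = 2 fails, so 9 generates a proper subgroup.

No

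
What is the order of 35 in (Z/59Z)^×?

29

The order of 35 must divide φ(59) = 59 − 1 = 58 = 2 · 29.
Divisors of 58: 1, 2, 29, 58.
Evaluate successive powers at the divisors of 58:
35^1 ≡ 35
35^2 ≡ 45
35^29 ≡ 1
The smallest such exponent is 29, so the order of 35 is 29.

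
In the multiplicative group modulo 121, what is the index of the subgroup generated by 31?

2

ord(31) | φ(121) = φ(11^2) = 11·(11−1) = 110 = 2 · 5 · 11.
Divisors of 110: 1, 2, 5, 10, 11, 22, 55, 110.
Compute 31^d (mod 121) for the divisors d until we hit 1:
31^1 ≡ 31 (mod 121)
31^2 ≡ 114 (mod 121)
31^5 ≡ 67 (mod 121)
31^10 ≡ 12 (mod 121)
31^11 ≡ 9 (mod 121)
31^22 ≡ 81 (mod 121)
31^55 ≡ 1 (mod 121) ✓
So ord_121(31) = 55, hence |⟨31⟩| = 55.
The index is φ(121) / ord(31) = 110 / 55 = 2.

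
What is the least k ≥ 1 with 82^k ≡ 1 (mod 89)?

88

Since 82 ∈ (Z/89Z)^×, its order divides φ(89) = 89 − 1 = 88 = 2^3 · 11.
Divisors of 88: 1, 2, 4, 8, 11, 22, 44, 88.
Evaluate successive powers at the divisors of 88:
82^1 ≡ 82 (mod 89)
82^2 ≡ 49 (mod 89)
82^4 ≡ 87 (mod 89)
82^8 ≡ 4 (mod 89)
82^11 ≡ 52 (mod 89)
82^22 ≡ 34 (mod 89)
82^44 ≡ 88 (mod 89)
82^88 ≡ 1 (mod 89) ✓
Hence ord(82) = 88.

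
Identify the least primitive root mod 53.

2

φ(53) = 53 − 1 = 52 = 2^2 · 13.
Test candidates g = 2, 3, … against the prime factors q ∈ {2, 13} of φ(53): g is a generator iff g^(52/q) ≢ 1 for every such q.
g = 2: 2^26 ≡ 52; 2^4 ≡ 16 — none is 1, so 2 is a primitive root.
The smallest primitive root modulo 53 is 2.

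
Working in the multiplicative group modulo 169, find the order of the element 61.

ord(61) | φ(169) = φ(13^2) = 13·(13−1) = 156 = 2^2 · 3 · 13.
Divisors of 156: 1, 2, 3, 4, 6, 12, 13, 26, 39, 52, 78, 156.
Test each divisor d:
61^1 ≡ 61
61^2 ≡ 3
61^3 ≡ 14
61^4 ≡ 9
61^6 ≡ 27
61^12 ≡ 53
61^13 ≡ 22
61^26 ≡ 146
61^39 ≡ 1
So ord_169(61) = 39.

39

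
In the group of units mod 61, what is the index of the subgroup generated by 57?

ord(57) | φ(61) = 61 − 1 = 60 = 2^2 · 3 · 5.
Divisors of 60: 1, 2, 3, 4, 5, 6, 10, 12, 15, 20, 30, 60.
Check 57^d mod 61 for each divisor in increasing order:
57^1 ≡ 57 (mod 61)
57^2 ≡ 16 (mod 61)
57^3 ≡ 58 (mod 61)
57^4 ≡ 12 (mod 61)
57^5 ≡ 13 (mod 61)
57^6 ≡ 9 (mod 61)
57^10 ≡ 47 (mod 61)
57^12 ≡ 20 (mod 61)
57^15 ≡ 1 (mod 61) ✓
So ord_61(57) = 15, hence |⟨57⟩| = 15.
Index = |(Z/61Z)^×| / |⟨57⟩| = 60 / 15 = 4.

4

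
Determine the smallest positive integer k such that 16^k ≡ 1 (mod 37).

By Lagrange's theorem, ord_37(16) divides φ(37) = 37 − 1 = 36 = 2^2 · 3^2.
Divisors of 36: 1, 2, 3, 4, 6, 9, 12, 18, 36.
Compute 16^d (mod 37) for the divisors d until we hit 1:
16^1 ≡ 16 (mod 37)
16^2 ≡ 34 (mod 37)
16^3 ≡ 26 (mod 37)
16^4 ≡ 9 (mod 37)
16^6 ≡ 10 (mod 37)
16^9 ≡ 1 (mod 37) ✓
The smallest such exponent is 9, so the order of 16 is 9.

9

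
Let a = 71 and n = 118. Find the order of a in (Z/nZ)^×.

Since 71 ∈ (Z/118Z)^×, its order divides φ(118) = φ(2)·φ(59) = 1·58 = 58 = 2 · 29.
Divisors of 58: 1, 2, 29, 58.
Compute 71^d (mod 118) for the divisors d until we hit 1:
71^1 ≡ 71
71^2 ≡ 85
71^29 ≡ 1
The smallest such exponent is 29, so the order of 71 is 29.

29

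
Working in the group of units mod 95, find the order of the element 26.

3

ord(26) | φ(95) = φ(5·19) = (5−1)·(19−1) = 4·18 = 72 = 2^3 · 3^2.
Divisors of 72: 1, 2, 3, 4, 6, 8, 9, 12, 18, 24, 36, 72.
Check 26^d mod 95 for each divisor in increasing order:
26^1 ≡ 26 (mod 95)
26^2 ≡ 11 (mod 95)
26^3 ≡ 1 (mod 95) ✓
The smallest such exponent is 3, so the order of 26 is 3.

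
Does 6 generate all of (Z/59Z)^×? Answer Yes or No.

φ(59) = 59 − 1 = 58 = 2 · 29.
Test 6^(58/q) mod 59 for each prime factor q of 58:
6^29 ≡ 58 (mod 59)  [q = 2: ≢ 1 ✓]
6^2 ≡ 36 (mod 59)  [q = 29: ≢ 1 ✓]
None equal 1, so ord_59(6) = 58: 6 is a primitive root.

Yes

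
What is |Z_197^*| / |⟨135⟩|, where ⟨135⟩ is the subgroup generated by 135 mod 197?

4

Since 135 ∈ (Z/197Z)^×, its order divides φ(197) = 197 − 1 = 196 = 2^2 · 7^2.
Divisors of 196: 1, 2, 4, 7, 14, 28, 49, 98, 196.
Check 135^d mod 197 for each divisor in increasing order:
135^1 ≡ 135 (mod 197)
135^2 ≡ 101 (mod 197)
135^4 ≡ 154 (mod 197)
135^7 ≡ 164 (mod 197)
135^14 ≡ 104 (mod 197)
135^28 ≡ 178 (mod 197)
135^49 ≡ 1 (mod 197) ✓
Thus |⟨135⟩| = ord(135) = 49.
Index = |(Z/197Z)^×| / |⟨135⟩| = 196 / 49 = 4.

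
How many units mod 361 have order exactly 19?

φ(361) = φ(19^2) = 19·(19−1) = 342 = 2 · 3^2 · 19.
(Z/361Z)^× is cyclic (|G| = 342); a cyclic group of order m has exactly φ(d) elements of each order d | m, and none otherwise.
19 | 342, and φ(19) = 19 − 1 = 18.

18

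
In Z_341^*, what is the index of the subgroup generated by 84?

10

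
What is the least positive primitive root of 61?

2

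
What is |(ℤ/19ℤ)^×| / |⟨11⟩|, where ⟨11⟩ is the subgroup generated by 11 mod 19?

The order of 11 must divide φ(19) = 19 − 1 = 18 = 2 · 3^2.
Divisors of 18: 1, 2, 3, 6, 9, 18.
Evaluate successive powers at the divisors of 18:
11^1 ≡ 11 (mod 19)
11^2 ≡ 7 (mod 19)
11^3 ≡ 1 (mod 19) ✓
The order of 11 is 3, so the subgroup it generates has 3 elements.
[(Z/19Z)^× : ⟨11⟩] = 18/3 = 6.

6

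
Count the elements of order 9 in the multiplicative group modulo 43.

0

φ(43) = 43 − 1 = 42 = 2 · 3 · 7.
Since (Z/43Z)^× is cyclic of order 42, the number of elements of order d is φ(d) when d | 42 and 0 otherwise.
Since 9 ∤ 42, the count is 0.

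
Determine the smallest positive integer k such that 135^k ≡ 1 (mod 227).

226

ord(135) | φ(227) = 227 − 1 = 226 = 2 · 113.
Divisors of 226: 1, 2, 113, 226.
Check 135^d mod 227 for each divisor in increasing order:
135^1 ≡ 135 (mod 227)
135^2 ≡ 65 (mod 227)
135^113 ≡ 226 (mod 227)
135^226 ≡ 1 (mod 227) ✓
Hence ord(135) = 226.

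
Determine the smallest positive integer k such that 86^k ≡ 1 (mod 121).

55

ord(86) | φ(121) = φ(11^2) = 11·(11−1) = 110 = 2 · 5 · 11.
Divisors of 110: 1, 2, 5, 10, 11, 22, 55, 110.
Compute 86^d (mod 121) for the divisors d until we hit 1:
86^1 ≡ 86
86^2 ≡ 15
86^5 ≡ 111
86^10 ≡ 100
86^11 ≡ 9
86^22 ≡ 81
86^55 ≡ 1
Hence ord(86) = 55.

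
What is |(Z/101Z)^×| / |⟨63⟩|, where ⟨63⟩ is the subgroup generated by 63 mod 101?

1

The order of 63 must divide φ(101) = 101 − 1 = 100 = 2^2 · 5^2.
Divisors of 100: 1, 2, 4, 5, 10, 20, 25, 50, 100.
Test each divisor d:
63^1 ≡ 63 (mod 101)
63^2 ≡ 30 (mod 101)
63^4 ≡ 92 (mod 101)
63^5 ≡ 39 (mod 101)
63^10 ≡ 6 (mod 101)
63^20 ≡ 36 (mod 101)
63^25 ≡ 91 (mod 101)
63^50 ≡ 100 (mod 101)
63^100 ≡ 1 (mod 101) ✓
The order of 63 is 100, so the subgroup it generates has 100 elements.
The index is φ(101) / ord(63) = 100 / 100 = 1.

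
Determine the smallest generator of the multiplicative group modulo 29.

2

φ(29) = 29 − 1 = 28 = 2^2 · 7.
g is a primitive root iff g^(28/q) ≢ 1 (mod 29) for each prime q ∈ {2, 7}.
g = 2: 2^14 ≡ 28; 2^4 ≡ 16 — none is 1, so 2 is a primitive root.
So 2 is the smallest generator of (Z/29Z)^×.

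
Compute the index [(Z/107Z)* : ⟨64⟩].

The order of 64 must divide φ(107) = 107 − 1 = 106 = 2 · 53.
Divisors of 106: 1, 2, 53, 106.
Check 64^d mod 107 for each divisor in increasing order:
64^1 ≡ 64
64^2 ≡ 30
64^53 ≡ 1
The order of 64 is 53, so the subgroup it generates has 53 elements.
Index = |(Z/107Z)^×| / |⟨64⟩| = 106 / 53 = 2.

2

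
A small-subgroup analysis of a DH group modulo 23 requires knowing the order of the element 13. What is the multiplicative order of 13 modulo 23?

Since 13 ∈ (Z/23Z)^×, its order divides φ(23) = 23 − 1 = 22 = 2 · 11.
Divisors of 22: 1, 2, 11, 22.
Check 13^d mod 23 for each divisor in increasing order:
13^1 ≡ 13 (mod 23)
13^2 ≡ 8 (mod 23)
13^11 ≡ 1 (mod 23) ✓
Therefore the multiplicative order of 13 modulo 23 is 11.

11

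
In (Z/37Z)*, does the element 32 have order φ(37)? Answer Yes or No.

Yes

φ(37) = 37 − 1 = 36 = 2^2 · 3^2.
It suffices to check that the order of 32 is not a proper divisor of 36: compute 32^(36/q) for q ∈ {2, 3}.
32^18 ≡ 36 (mod 37)  [q = 2: ≢ 1 ✓]
32^12 ≡ 10 (mod 37)  [q = 3: ≢ 1 ✓]
All checks pass, so 32 has order 36 and is a primitive root modulo 37.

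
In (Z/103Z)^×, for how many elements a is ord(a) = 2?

φ(103) = 103 − 1 = 102 = 2 · 3 · 17.
(Z/103Z)^× is cyclic (|G| = 102); a cyclic group of order m has exactly φ(d) elements of each order d | m, and none otherwise.
2 | 102, and φ(2) = 2 − 1 = 1.

1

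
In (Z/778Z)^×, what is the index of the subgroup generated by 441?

ord(441) | φ(778) = φ(2)·φ(389) = 1·388 = 388 = 2^2 · 97.
Divisors of 388: 1, 2, 4, 97, 194, 388.
Evaluate successive powers at the divisors of 388:
441^1 ≡ 441
441^2 ≡ 759
441^4 ≡ 361
441^97 ≡ 777
441^194 ≡ 1
So ord_778(441) = 194, hence |⟨441⟩| = 194.
The index is φ(778) / ord(441) = 388 / 194 = 2.

2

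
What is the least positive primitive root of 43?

3

φ(43) = 43 − 1 = 42 = 2 · 3 · 7.
g is a primitive root iff g^(42/q) ≢ 1 (mod 43) for each prime q ∈ {2, 3, 7}.
g = 2: 2^21 ≡ 42; 2^14 ≡ 1 — hits 1, so not a primitive root.
g = 3: 3^21 ≡ 42; 3^14 ≡ 36; 3^6 ≡ 41 — none is 1, so 3 is a primitive root.
The smallest primitive root modulo 43 is 3.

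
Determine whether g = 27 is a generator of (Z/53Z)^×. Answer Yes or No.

Yes

φ(53) = 53 − 1 = 52 = 2^2 · 13.
Test 27^(52/q) mod 53 for each prime factor q of 52:
27^26 ≡ 52 (mod 53)  [q = 2: ≢ 1 ✓]
27^4 ≡ 10 (mod 53)  [q = 13: ≢ 1 ✓]
All checks pass, so 27 has order 52 and is a primitive root modulo 53.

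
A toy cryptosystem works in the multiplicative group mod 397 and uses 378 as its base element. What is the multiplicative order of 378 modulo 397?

198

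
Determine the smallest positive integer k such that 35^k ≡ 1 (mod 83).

82

Since 35 ∈ (Z/83Z)^×, its order divides φ(83) = 83 − 1 = 82 = 2 · 41.
Divisors of 82: 1, 2, 41, 82.
Evaluate successive powers at the divisors of 82:
35^1 ≡ 35 (mod 83)
35^2 ≡ 63 (mod 83)
35^41 ≡ 82 (mod 83)
35^82 ≡ 1 (mod 83) ✓
So ord_83(35) = 82.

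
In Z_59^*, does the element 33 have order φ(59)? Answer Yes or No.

Yes

φ(59) = 59 − 1 = 58 = 2 · 29.
33 is a primitive root mod 59 iff 33^(φ(59)/q) ≢ 1 for every prime q | φ(59), i.e. q ∈ {2, 29}.
33^29 ≡ 58 (mod 59)  [q = 2: ≢ 1 ✓]
33^2 ≡ 27 (mod 59)  [q = 29: ≢ 1 ✓]
All checks pass, so 33 has order 58 and is a primitive root modulo 59.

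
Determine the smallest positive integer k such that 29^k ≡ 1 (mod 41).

40

By Lagrange's theorem, ord_41(29) divides φ(41) = 41 − 1 = 40 = 2^3 · 5.
Divisors of 40: 1, 2, 4, 5, 8, 10, 20, 40.
Compute 29^d (mod 41) for the divisors d until we hit 1:
29^1 ≡ 29 (mod 41)
29^2 ≡ 21 (mod 41)
29^4 ≡ 31 (mod 41)
29^5 ≡ 38 (mod 41)
29^8 ≡ 18 (mod 41)
29^10 ≡ 9 (mod 41)
29^20 ≡ 40 (mod 41)
29^40 ≡ 1 (mod 41) ✓
Therefore the multiplicative order of 29 modulo 41 is 40.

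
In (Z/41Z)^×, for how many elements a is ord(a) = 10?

φ(41) = 41 − 1 = 40 = 2^3 · 5.
In a cyclic group of order 40, there are φ(d) elements of order d for each divisor d of 40, and zero for non-divisors.
10 = 2 · 5 divides 40, and φ(10) = 4.

4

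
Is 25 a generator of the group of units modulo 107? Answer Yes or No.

No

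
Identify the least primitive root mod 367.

6

φ(367) = 367 − 1 = 366 = 2 · 3 · 61.
Test candidates g = 2, 3, … against the prime factors q ∈ {2, 3, 61} of φ(367): g is a generator iff g^(366/q) ≢ 1 for every such q.
g = 2: 2^183 ≡ 1 — hits 1, so not a primitive root.
g = 3: 3^183 ≡ 366; 3^122 ≡ 1 — hits 1, so not a primitive root.
g = 4: 4^183 ≡ 1 — hits 1, so not a primitive root.
g = 5: 5^183 ≡ 366; 5^122 ≡ 1 — hits 1, so not a primitive root.
g = 6: 6^183 ≡ 366; 6^122 ≡ 283; 6^6 ≡ 47 — none is 1, so 6 is a primitive root.
So 6 is the smallest generator of (Z/367Z)^×.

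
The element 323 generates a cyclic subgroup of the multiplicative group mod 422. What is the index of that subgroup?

The order of 323 must divide φ(422) = φ(2)·φ(211) = 1·210 = 210 = 2 · 3 · 5 · 7.
Divisors of 210: 1, 2, 3, 5, 6, 7, 10, 14, 15, 21, 30, 35, 42, 70, 105, 210.
Check 323^d mod 422 for each divisor in increasing order:
323^1 ≡ 323
323^2 ≡ 95
323^3 ≡ 301
323^5 ≡ 321
323^6 ≡ 293
323^7 ≡ 111
323^10 ≡ 73
323^14 ≡ 83
323^15 ≡ 223
323^21 ≡ 351
323^30 ≡ 355
323^35 ≡ 15
323^42 ≡ 399
323^70 ≡ 225
323^105 ≡ 421
323^210 ≡ 1
Thus |⟨323⟩| = ord(323) = 210.
Index = |(Z/422Z)^×| / |⟨323⟩| = 210 / 210 = 1.

1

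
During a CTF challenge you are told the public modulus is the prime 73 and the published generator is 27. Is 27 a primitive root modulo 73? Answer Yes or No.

No

φ(73) = 73 − 1 = 72 = 2^3 · 3^2.
27 is a primitive root mod 73 iff 27^(φ(73)/q) ≢ 1 for every prime q | φ(73), i.e. q ∈ {2, 3}.
27^36 ≡ 1 (mod 73)  [q = 2: ≡ 1 ✗]
27^24 ≡ 1 (mod 73)  [q = 3: ≡ 1 ✗]
27^36 ≡ 1 shows ord(27) | 36, strictly less than φ(73); not a primitive root.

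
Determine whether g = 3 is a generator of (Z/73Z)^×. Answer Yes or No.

No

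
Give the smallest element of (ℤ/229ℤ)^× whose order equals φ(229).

6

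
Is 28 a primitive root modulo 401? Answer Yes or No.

No

φ(401) = 401 − 1 = 400 = 2^4 · 5^2.
Test 28^(400/q) mod 401 for each prime factor q of 400:
28^200 ≡ 1 (mod 401)  [q = 2: ≡ 1 ✗]
28^80 ≡ 39 (mod 401)  [q = 5: ≢ 1 ✓]
Since 28^200 ≡ 1, the order of 28 divides 200 < 400, so 28 is not a primitive root.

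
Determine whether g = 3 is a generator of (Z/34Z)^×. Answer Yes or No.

Yes

φ(34) = φ(2)·φ(17) = 1·16 = 16 = 2^4.
An element g generates (Z/34Z)^× iff g^(16/q) ≢ 1 (mod 34) for each prime q ∈ {2}.
3^8 ≡ 33 (mod 34)  [q = 2: ≢ 1 ✓]
All checks pass, so 3 has order 16 and is a primitive root modulo 34.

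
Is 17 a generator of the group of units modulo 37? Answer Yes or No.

Yes

φ(37) = 37 − 1 = 36 = 2^2 · 3^2.
An element g generates (Z/37Z)^× iff g^(36/q) ≢ 1 (mod 37) for each prime q ∈ {2, 3}.
17^18 ≡ 36 (mod 37)  [q = 2: ≢ 1 ✓]
17^12 ≡ 26 (mod 37)  [q = 3: ≢ 1 ✓]
All checks pass, so 17 has order 36 and is a primitive root modulo 37.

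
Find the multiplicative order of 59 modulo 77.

Since 59 ∈ (Z/77Z)^×, its order divides φ(77) = φ(7·11) = (7−1)·(11−1) = 6·10 = 60 = 2^2 · 3 · 5.
Divisors of 60: 1, 2, 3, 4, 5, 6, 10, 12, 15, 20, 30, 60.
Check 59^d mod 77 for each divisor in increasing order:
59^1 ≡ 59
59^2 ≡ 16
59^3 ≡ 20
59^4 ≡ 25
59^5 ≡ 12
59^6 ≡ 15
59^10 ≡ 67
59^12 ≡ 71
59^15 ≡ 34
59^20 ≡ 23
59^30 ≡ 1
Hence ord(59) = 30.

30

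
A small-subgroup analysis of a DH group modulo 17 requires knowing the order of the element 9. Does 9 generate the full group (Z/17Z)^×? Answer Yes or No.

φ(17) = 17 − 1 = 16 = 2^4.
Test 9^(16/q) mod 17 for each prime factor q of 16:
9^8 ≡ 1 (mod 17)  [q = 2: ≡ 1 ✗]
The check at q = 2 fails, so 9 generates a proper subgroup.

No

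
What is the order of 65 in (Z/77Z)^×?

The order of 65 must divide φ(77) = φ(7·11) = (7−1)·(11−1) = 6·10 = 60 = 2^2 · 3 · 5.
Divisors of 60: 1, 2, 3, 4, 5, 6, 10, 12, 15, 20, 30, 60.
Compute 65^d (mod 77) for the divisors d until we hit 1:
65^1 ≡ 65 (mod 77)
65^2 ≡ 67 (mod 77)
65^3 ≡ 43 (mod 77)
65^4 ≡ 23 (mod 77)
65^5 ≡ 32 (mod 77)
65^6 ≡ 1 (mod 77) ✓
So ord_77(65) = 6.

6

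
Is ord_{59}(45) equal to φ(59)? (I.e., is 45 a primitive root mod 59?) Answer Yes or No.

No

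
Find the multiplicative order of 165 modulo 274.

68

Since 165 ∈ (Z/274Z)^×, its order divides φ(274) = φ(2)·φ(137) = 1·136 = 136 = 2^3 · 17.
Divisors of 136: 1, 2, 4, 8, 17, 34, 68, 136.
Compute 165^d (mod 274) for the divisors d until we hit 1:
165^1 ≡ 165 (mod 274)
165^2 ≡ 99 (mod 274)
165^4 ≡ 211 (mod 274)
165^8 ≡ 133 (mod 274)
165^17 ≡ 37 (mod 274)
165^34 ≡ 273 (mod 274)
165^68 ≡ 1 (mod 274) ✓
The smallest such exponent is 68, so the order of 165 is 68.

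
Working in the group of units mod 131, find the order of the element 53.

5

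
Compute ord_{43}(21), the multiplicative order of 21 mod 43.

The order of 21 must divide φ(43) = 43 − 1 = 42 = 2 · 3 · 7.
Divisors of 42: 1, 2, 3, 6, 7, 14, 21, 42.
Test each divisor d:
21^1 ≡ 21 (mod 43)
21^2 ≡ 11 (mod 43)
21^3 ≡ 16 (mod 43)
21^6 ≡ 41 (mod 43)
21^7 ≡ 1 (mod 43) ✓
So ord_43(21) = 7.

7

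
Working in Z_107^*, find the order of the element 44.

53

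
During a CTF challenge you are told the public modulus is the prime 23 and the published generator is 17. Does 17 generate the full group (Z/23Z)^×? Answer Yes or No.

φ(23) = 23 − 1 = 22 = 2 · 11.
17 is a primitive root mod 23 iff 17^(φ(23)/q) ≢ 1 for every prime q | φ(23), i.e. q ∈ {2, 11}.
17^11 ≡ 22 (mod 23)  [q = 2: ≢ 1 ✓]
17^2 ≡ 13 (mod 23)  [q = 11: ≢ 1 ✓]
None equal 1, so ord_23(17) = 22: 17 is a primitive root.

Yes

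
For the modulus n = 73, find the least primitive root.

φ(73) = 73 − 1 = 72 = 2^3 · 3^2.
g is a primitive root iff g^(72/q) ≢ 1 (mod 73) for each prime q ∈ {2, 3}.
g = 2: 2^36 ≡ 1 — hits 1, so not a primitive root.
g = 3: 3^36 ≡ 1 — hits 1, so not a primitive root.
g = 4: 4^36 ≡ 1 — hits 1, so not a primitive root.
g = 5: 5^36 ≡ 72; 5^24 ≡ 8 — none is 1, so 5 is a primitive root.
The smallest primitive root modulo 73 is 5.

5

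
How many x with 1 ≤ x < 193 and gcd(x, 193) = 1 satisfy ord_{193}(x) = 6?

2

φ(193) = 193 − 1 = 192 = 2^6 · 3.
Since (Z/193Z)^× is cyclic of order 192, the number of elements of order d is φ(d) when d | 192 and 0 otherwise.
6 = 2 · 3 divides 192, and φ(6) = 2.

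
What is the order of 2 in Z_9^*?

The order of 2 must divide φ(9) = φ(3^2) = 3·(3−1) = 6 = 2 · 3.
Divisors of 6: 1, 2, 3, 6.
Check 2^d mod 9 for each divisor in increasing order:
2^1 ≡ 2 (mod 9)
2^2 ≡ 4 (mod 9)
2^3 ≡ 8 (mod 9)
2^6 ≡ 1 (mod 9) ✓
So ord_9(2) = 6.

6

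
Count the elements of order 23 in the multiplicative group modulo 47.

22

φ(47) = 47 − 1 = 46 = 2 · 23.
(Z/47Z)^× is cyclic (|G| = 46); a cyclic group of order m has exactly φ(d) elements of each order d | m, and none otherwise.
23 | 46, and φ(23) = 23 − 1 = 22.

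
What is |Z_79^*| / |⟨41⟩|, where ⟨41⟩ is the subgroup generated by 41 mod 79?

3

By Lagrange's theorem, ord_79(41) divides φ(79) = 79 − 1 = 78 = 2 · 3 · 13.
Divisors of 78: 1, 2, 3, 6, 13, 26, 39, 78.
Check 41^d mod 79 for each divisor in increasing order:
41^1 ≡ 41 (mod 79)
41^2 ≡ 22 (mod 79)
41^3 ≡ 33 (mod 79)
41^6 ≡ 62 (mod 79)
41^13 ≡ 78 (mod 79)
41^26 ≡ 1 (mod 79) ✓
Thus |⟨41⟩| = ord(41) = 26.
[(Z/79Z)^× : ⟨41⟩] = 78/26 = 3.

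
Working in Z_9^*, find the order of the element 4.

3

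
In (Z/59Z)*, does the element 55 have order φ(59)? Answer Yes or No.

φ(59) = 59 − 1 = 58 = 2 · 29.
55 is a primitive root mod 59 iff 55^(φ(59)/q) ≢ 1 for every prime q | φ(59), i.e. q ∈ {2, 29}.
55^29 ≡ 58 (mod 59)  [q = 2: ≢ 1 ✓]
55^2 ≡ 16 (mod 59)  [q = 29: ≢ 1 ✓]
All checks pass, so 55 has order 58 and is a primitive root modulo 59.

Yes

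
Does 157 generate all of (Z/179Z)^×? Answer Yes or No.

Yes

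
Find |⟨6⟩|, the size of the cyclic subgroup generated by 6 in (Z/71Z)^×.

By Lagrange's theorem, ord_71(6) divides φ(71) = 71 − 1 = 70 = 2 · 5 · 7.
Divisors of 70: 1, 2, 5, 7, 10, 14, 35, 70.
Check 6^d mod 71 for each divisor in increasing order:
6^1 ≡ 6 (mod 71)
6^2 ≡ 36 (mod 71)
6^5 ≡ 37 (mod 71)
6^7 ≡ 54 (mod 71)
6^10 ≡ 20 (mod 71)
6^14 ≡ 5 (mod 71)
6^35 ≡ 1 (mod 71) ✓
Hence ord(6) = 35.

35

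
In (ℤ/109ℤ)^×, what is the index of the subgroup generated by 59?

Since 59 ∈ (Z/109Z)^×, its order divides φ(109) = 109 − 1 = 108 = 2^2 · 3^3.
Divisors of 108: 1, 2, 3, 4, 6, 9, 12, 18, 27, 36, 54, 108.
Check 59^d mod 109 for each divisor in increasing order:
59^1 ≡ 59 (mod 109)
59^2 ≡ 102 (mod 109)
59^3 ≡ 23 (mod 109)
59^4 ≡ 49 (mod 109)
59^6 ≡ 93 (mod 109)
59^9 ≡ 68 (mod 109)
59^12 ≡ 38 (mod 109)
59^18 ≡ 46 (mod 109)
59^27 ≡ 76 (mod 109)
59^36 ≡ 45 (mod 109)
59^54 ≡ 108 (mod 109)
59^108 ≡ 1 (mod 109) ✓
The order of 59 is 108, so the subgroup it generates has 108 elements.
The index is φ(109) / ord(59) = 108 / 108 = 1.

1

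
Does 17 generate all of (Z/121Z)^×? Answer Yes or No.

φ(121) = φ(11^2) = 11·(11−1) = 110 = 2 · 5 · 11.
Test 17^(110/q) mod 121 for each prime factor q of 110:
17^55 ≡ 120 (mod 121)  [q = 2: ≢ 1 ✓]
17^22 ≡ 3 (mod 121)  [q = 5: ≢ 1 ✓]
17^10 ≡ 34 (mod 121)  [q = 11: ≢ 1 ✓]
None equal 1, so ord_121(17) = 110: 17 is a primitive root.

Yes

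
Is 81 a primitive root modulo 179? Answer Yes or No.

No

φ(179) = 179 − 1 = 178 = 2 · 89.
An element g generates (Z/179Z)^× iff g^(178/q) ≢ 1 (mod 179) for each prime q ∈ {2, 89}.
81^89 ≡ 1 (mod 179)  [q = 2: ≡ 1 ✗]
81^2 ≡ 117 (mod 179)  [q = 89: ≢ 1 ✓]
Since 81^89 ≡ 1, the order of 81 divides 89 < 178, so 81 is not a primitive root.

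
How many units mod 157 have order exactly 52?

24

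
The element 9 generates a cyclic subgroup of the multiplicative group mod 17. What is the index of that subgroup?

Since 9 ∈ (Z/17Z)^×, its order divides φ(17) = 17 − 1 = 16 = 2^4.
Divisors of 16: 1, 2, 4, 8, 16.
Evaluate successive powers at the divisors of 16:
9^1 ≡ 9
9^2 ≡ 13
9^4 ≡ 16
9^8 ≡ 1
Thus |⟨9⟩| = ord(9) = 8.
[(Z/17Z)^× : ⟨9⟩] = 16/8 = 2.

2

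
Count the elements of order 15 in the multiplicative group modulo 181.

8

φ(181) = 181 − 1 = 180 = 2^2 · 3^2 · 5.
Since (Z/181Z)^× is cyclic of order 180, the number of elements of order d is φ(d) when d | 180 and 0 otherwise.
15 = 3 · 5 divides 180, and φ(15) = 8.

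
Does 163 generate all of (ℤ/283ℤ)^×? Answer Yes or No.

φ(283) = 283 − 1 = 282 = 2 · 3 · 47.
163 is a primitive root mod 283 iff 163^(φ(283)/q) ≢ 1 for every prime q | φ(283), i.e. q ∈ {2, 3, 47}.
163^141 ≡ 1 (mod 283)  [q = 2: ≡ 1 ✗]
163^94 ≡ 1 (mod 283)  [q = 3: ≡ 1 ✗]
163^6 ≡ 4 (mod 283)  [q = 47: ≢ 1 ✓]
163^141 ≡ 1 shows ord(163) | 141, strictly less than φ(283); not a primitive root.

No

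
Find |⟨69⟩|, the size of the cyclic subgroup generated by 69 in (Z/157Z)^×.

156

Since 69 ∈ (Z/157Z)^×, its order divides φ(157) = 157 − 1 = 156 = 2^2 · 3 · 13.
Divisors of 156: 1, 2, 3, 4, 6, 12, 13, 26, 39, 52, 78, 156.
Test each divisor d:
69^1 ≡ 69 (mod 157)
69^2 ≡ 51 (mod 157)
69^3 ≡ 65 (mod 157)
69^4 ≡ 89 (mod 157)
69^6 ≡ 143 (mod 157)
69^12 ≡ 39 (mod 157)
69^13 ≡ 22 (mod 157)
69^26 ≡ 13 (mod 157)
69^39 ≡ 129 (mod 157)
69^52 ≡ 12 (mod 157)
69^78 ≡ 156 (mod 157)
69^156 ≡ 1 (mod 157) ✓
Hence ord(69) = 156.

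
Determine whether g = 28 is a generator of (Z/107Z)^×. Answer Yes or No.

φ(107) = 107 − 1 = 106 = 2 · 53.
It suffices to check that the order of 28 is not a proper divisor of 106: compute 28^(106/q) for q ∈ {2, 53}.
28^53 ≡ 106 (mod 107)  [q = 2: ≢ 1 ✓]
28^2 ≡ 35 (mod 107)  [q = 53: ≢ 1 ✓]
Every test exponent gives a nontrivial residue, hence 28 generates the full group.

Yes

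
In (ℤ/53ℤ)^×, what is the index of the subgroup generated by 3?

1

Since 3 ∈ (Z/53Z)^×, its order divides φ(53) = 53 − 1 = 52 = 2^2 · 13.
Divisors of 52: 1, 2, 4, 13, 26, 52.
Check 3^d mod 53 for each divisor in increasing order:
3^1 ≡ 3
3^2 ≡ 9
3^4 ≡ 28
3^13 ≡ 30
3^26 ≡ 52
3^52 ≡ 1
The order of 3 is 52, so the subgroup it generates has 52 elements.
Index = |(Z/53Z)^×| / |⟨3⟩| = 52 / 52 = 1.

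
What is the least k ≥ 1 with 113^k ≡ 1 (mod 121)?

Since 113 ∈ (Z/121Z)^×, its order divides φ(121) = φ(11^2) = 11·(11−1) = 110 = 2 · 5 · 11.
Divisors of 110: 1, 2, 5, 10, 11, 22, 55, 110.
Compute 113^d (mod 121) for the divisors d until we hit 1:
113^1 ≡ 113 (mod 121)
113^2 ≡ 64 (mod 121)
113^5 ≡ 23 (mod 121)
113^10 ≡ 45 (mod 121)
113^11 ≡ 3 (mod 121)
113^22 ≡ 9 (mod 121)
113^55 ≡ 1 (mod 121) ✓
Therefore the multiplicative order of 113 modulo 121 is 55.

55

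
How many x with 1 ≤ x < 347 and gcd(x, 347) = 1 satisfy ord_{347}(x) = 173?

φ(347) = 347 − 1 = 346 = 2 · 173.
Since (Z/347Z)^× is cyclic of order 346, the number of elements of order d is φ(d) when d | 346 and 0 otherwise.
173 | 346, and φ(173) = 173 − 1 = 172.

172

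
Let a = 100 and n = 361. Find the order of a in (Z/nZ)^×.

171

Since 100 ∈ (Z/361Z)^×, its order divides φ(361) = φ(19^2) = 19·(19−1) = 342 = 2 · 3^2 · 19.
Divisors of 342: 1, 2, 3, 6, 9, 18, 19, 38, 57, 114, 171, 342.
Compute 100^d (mod 361) for the divisors d until we hit 1:
100^1 ≡ 100 (mod 361)
100^2 ≡ 253 (mod 361)
100^3 ≡ 30 (mod 361)
100^6 ≡ 178 (mod 361)
100^9 ≡ 286 (mod 361)
100^18 ≡ 210 (mod 361)
100^19 ≡ 62 (mod 361)
100^38 ≡ 234 (mod 361)
100^57 ≡ 68 (mod 361)
100^114 ≡ 292 (mod 361)
100^171 ≡ 1 (mod 361) ✓
The smallest such exponent is 171, so the order of 100 is 171.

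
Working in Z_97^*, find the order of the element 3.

48

Since 3 ∈ (Z/97Z)^×, its order divides φ(97) = 97 − 1 = 96 = 2^5 · 3.
Divisors of 96: 1, 2, 3, 4, 6, 8, 12, 16, 24, 32, 48, 96.
Evaluate successive powers at the divisors of 96:
3^1 ≡ 3 (mod 97)
3^2 ≡ 9 (mod 97)
3^3 ≡ 27 (mod 97)
3^4 ≡ 81 (mod 97)
3^6 ≡ 50 (mod 97)
3^8 ≡ 62 (mod 97)
3^12 ≡ 75 (mod 97)
3^16 ≡ 61 (mod 97)
3^24 ≡ 96 (mod 97)
3^32 ≡ 35 (mod 97)
3^48 ≡ 1 (mod 97) ✓
Therefore the multiplicative order of 3 modulo 97 is 48.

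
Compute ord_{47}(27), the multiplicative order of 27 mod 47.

The order of 27 must divide φ(47) = 47 − 1 = 46 = 2 · 23.
Divisors of 46: 1, 2, 23, 46.
Compute 27^d (mod 47) for the divisors d until we hit 1:
27^1 ≡ 27 (mod 47)
27^2 ≡ 24 (mod 47)
27^23 ≡ 1 (mod 47) ✓
Therefore the multiplicative order of 27 modulo 47 is 23.

23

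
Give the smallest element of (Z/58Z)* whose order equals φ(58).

φ(58) = φ(2)·φ(29) = 1·28 = 28 = 2^2 · 7.
g is a primitive root iff g^(28/q) ≢ 1 (mod 58) for each prime q ∈ {2, 7}.
g = 2: gcd(2, 58) = 2 > 1, not a unit — skip.
g = 3: 3^14 ≡ 57; 3^4 ≡ 23 — none is 1, so 3 is a primitive root.
So 3 is the smallest generator of (Z/58Z)^×.

3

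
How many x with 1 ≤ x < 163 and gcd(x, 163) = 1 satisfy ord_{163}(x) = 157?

φ(163) = 163 − 1 = 162 = 2 · 3^4.
Since (Z/163Z)^× is cyclic of order 162, the number of elements of order d is φ(d) when d | 162 and 0 otherwise.
157 does not divide 162, so no element of (Z/163Z)^× has order 157.

0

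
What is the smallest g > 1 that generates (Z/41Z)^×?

φ(41) = 41 − 1 = 40 = 2^3 · 5.
g is a primitive root iff g^(40/q) ≢ 1 (mod 41) for each prime q ∈ {2, 5}.
g = 2: 2^20 ≡ 1 — hits 1, so not a primitive root.
g = 3: 3^20 ≡ 40; 3^8 ≡ 1 — hits 1, so not a primitive root.
g = 4: 4^20 ≡ 1 — hits 1, so not a primitive root.
g = 5: 5^20 ≡ 1 — hits 1, so not a primitive root.
g = 6: 6^20 ≡ 40; 6^8 ≡ 10 — none is 1, so 6 is a primitive root.
So 6 is the smallest generator of (Z/41Z)^×.

6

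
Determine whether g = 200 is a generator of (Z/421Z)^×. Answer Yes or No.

φ(421) = 421 − 1 = 420 = 2^2 · 3 · 5 · 7.
200 is a primitive root mod 421 iff 200^(φ(421)/q) ≢ 1 for every prime q | φ(421), i.e. q ∈ {2, 3, 5, 7}.
200^210 ≡ 420 (mod 421)  [q = 2: ≢ 1 ✓]
200^140 ≡ 400 (mod 421)  [q = 3: ≢ 1 ✓]
200^84 ≡ 252 (mod 421)  [q = 5: ≢ 1 ✓]
200^60 ≡ 33 (mod 421)  [q = 7: ≢ 1 ✓]
All checks pass, so 200 has order 420 and is a primitive root modulo 421.

Yes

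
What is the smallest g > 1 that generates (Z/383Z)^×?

φ(383) = 383 − 1 = 382 = 2 · 191.
Test candidates g = 2, 3, … against the prime factors q ∈ {2, 191} of φ(383): g is a generator iff g^(382/q) ≢ 1 for every such q.
g = 2: 2^191 ≡ 1 — hits 1, so not a primitive root.
g = 3: 3^191 ≡ 1 — hits 1, so not a primitive root.
g = 4: 4^191 ≡ 1 — hits 1, so not a primitive root.
g = 5: 5^191 ≡ 382; 5^2 ≡ 25 — none is 1, so 5 is a primitive root.
The smallest primitive root modulo 383 is 5.

5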